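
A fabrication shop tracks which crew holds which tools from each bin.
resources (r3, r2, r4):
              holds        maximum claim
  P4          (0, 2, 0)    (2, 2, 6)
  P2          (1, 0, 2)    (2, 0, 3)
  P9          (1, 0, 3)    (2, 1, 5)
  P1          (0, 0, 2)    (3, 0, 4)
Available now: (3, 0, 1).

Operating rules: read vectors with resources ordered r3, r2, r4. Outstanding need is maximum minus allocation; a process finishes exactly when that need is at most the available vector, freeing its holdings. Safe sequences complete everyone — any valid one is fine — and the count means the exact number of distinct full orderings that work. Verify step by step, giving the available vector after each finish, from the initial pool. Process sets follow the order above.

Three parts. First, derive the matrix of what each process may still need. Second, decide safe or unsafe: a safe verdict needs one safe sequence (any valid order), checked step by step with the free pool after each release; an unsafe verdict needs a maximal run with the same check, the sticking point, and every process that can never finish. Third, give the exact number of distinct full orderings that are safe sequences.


(1) Outstanding need per process (order r3, r2, r4):
  P4: (2, 0, 6)
  P2: (1, 0, 1)
  P9: (1, 1, 2)
  P1: (3, 0, 2)
(2) UNSAFE.
Key observation: after P2, P1 the pool peaks at (4, 0, 5), and each blocked process is short somewhere: P4 on r4; P9 on r2.
Going as far as possible: P2, P1; after that, nothing fits. Verifying each step:
  pool = (3, 0, 1)
  P2: need (1, 0, 1) fits (3, 0, 1); releases (1, 0, 2), pool now (4, 0, 3)
  P1: need (3, 0, 2) fits (4, 0, 3); releases (0, 0, 2), pool now (4, 0, 5)
  P4 cannot run: need (2, 0, 6) vs free (4, 0, 5) (insufficient r4)
  P9 cannot run: need (1, 1, 2) vs free (4, 0, 5) (insufficient r2)
Never able to finish: P4 and P9.
(3) The exact count: 0 of the possible complete orderings are safe sequences.


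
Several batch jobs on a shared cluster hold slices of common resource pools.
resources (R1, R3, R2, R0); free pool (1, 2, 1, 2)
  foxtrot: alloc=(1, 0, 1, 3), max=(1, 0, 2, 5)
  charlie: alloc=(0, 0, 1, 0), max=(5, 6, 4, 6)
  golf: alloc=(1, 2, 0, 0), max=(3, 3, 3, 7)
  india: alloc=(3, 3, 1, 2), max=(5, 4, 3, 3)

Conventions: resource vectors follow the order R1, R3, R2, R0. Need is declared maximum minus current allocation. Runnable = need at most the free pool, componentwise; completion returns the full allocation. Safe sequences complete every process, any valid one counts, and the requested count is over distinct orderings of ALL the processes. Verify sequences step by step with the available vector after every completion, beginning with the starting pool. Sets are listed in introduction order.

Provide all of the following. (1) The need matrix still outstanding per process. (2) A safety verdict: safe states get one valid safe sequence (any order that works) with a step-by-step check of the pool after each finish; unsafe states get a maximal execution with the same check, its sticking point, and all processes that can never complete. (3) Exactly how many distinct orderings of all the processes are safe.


(1) Outstanding need per process (order R1, R3, R2, R0):
  foxtrot: (0, 0, 1, 2)
  charlie: (5, 6, 3, 6)
  golf: (2, 1, 3, 7)
  india: (2, 1, 2, 1)
(2) SAFE. One safe sequence: foxtrot, india, golf, charlie.
Key observation: the order's first zero-slack moment is foxtrot ((0, 0, 1, 2) needed, (1, 2, 1, 2) free — a requested resource with nothing to spare).
Check, step by step:
  pool = (1, 2, 1, 2)
  run foxtrot (needs (0, 0, 1, 2), free (1, 2, 1, 2)); after release of (1, 0, 1, 3) the pool is (2, 2, 2, 5)
  run india (needs (2, 1, 2, 1), free (2, 2, 2, 5)); after release of (3, 3, 1, 2) the pool is (5, 5, 3, 7)
  run golf (needs (2, 1, 3, 7), free (5, 5, 3, 7)); after release of (1, 2, 0, 0) the pool is (6, 7, 3, 7)
  run charlie (needs (5, 6, 3, 6), free (6, 7, 3, 7)); after release of (0, 0, 1, 0) the pool is (6, 7, 4, 7)
(3) Precisely 1 of the possible complete orderings is a safe sequence.


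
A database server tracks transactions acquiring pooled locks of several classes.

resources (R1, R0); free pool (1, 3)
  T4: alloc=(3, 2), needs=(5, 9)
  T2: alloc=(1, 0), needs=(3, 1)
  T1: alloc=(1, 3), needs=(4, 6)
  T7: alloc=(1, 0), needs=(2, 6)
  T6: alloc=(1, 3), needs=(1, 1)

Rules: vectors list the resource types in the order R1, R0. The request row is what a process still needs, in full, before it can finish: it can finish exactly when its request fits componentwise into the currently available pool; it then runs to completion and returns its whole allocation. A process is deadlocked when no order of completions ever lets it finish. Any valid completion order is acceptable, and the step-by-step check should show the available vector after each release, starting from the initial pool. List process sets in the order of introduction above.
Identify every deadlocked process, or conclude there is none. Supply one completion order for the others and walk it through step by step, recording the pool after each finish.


Nothing here is deadlocked.
Key observation: beginning at T6, releases accumulate fast enough that every process eventually fits.
The rest can finish in the order T6, T7, T2, T1, T4. Walking it through:
  pool = (1, 3)
  run T6 (needs (1, 1), free (1, 3)); after release of (1, 3) the pool is (2, 6)
  run T7 (needs (2, 6), free (2, 6)); after release of (1, 0) the pool is (3, 6)
  run T2 (needs (3, 1), free (3, 6)); after release of (1, 0) the pool is (4, 6)
  run T1 (needs (4, 6), free (4, 6)); after release of (1, 3) the pool is (5, 9)
  run T4 (needs (5, 9), free (5, 9)); after release of (3, 2) the pool is (8, 11)


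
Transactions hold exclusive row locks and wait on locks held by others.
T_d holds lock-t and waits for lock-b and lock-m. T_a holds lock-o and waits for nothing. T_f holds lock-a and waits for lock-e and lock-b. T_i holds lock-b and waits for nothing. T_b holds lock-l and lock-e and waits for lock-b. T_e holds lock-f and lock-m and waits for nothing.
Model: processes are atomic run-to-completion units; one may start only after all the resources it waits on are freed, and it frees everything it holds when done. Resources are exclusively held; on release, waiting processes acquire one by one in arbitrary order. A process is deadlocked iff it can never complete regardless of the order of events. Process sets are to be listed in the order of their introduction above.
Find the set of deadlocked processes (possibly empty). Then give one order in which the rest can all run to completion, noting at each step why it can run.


Nothing here is deadlocked.
Key observation: no waiting chain loops back on itself — every chain ends at a process that waits on nothing, so everyone eventually runs.
The rest can finish in the order T_i, T_b, T_a, T_f, T_e, T_d.
Step-by-step check:
  T_i waits on nothing -> runs at once and releases lock-b
  T_b waits on lock-b — all released -> runs and releases lock-l and lock-e
  T_a waits on nothing -> runs at once and releases lock-o
  T_f waits on lock-e and lock-b — all released -> runs and releases lock-a
  T_e waits on nothing -> runs at once and releases lock-f and lock-m
  T_d waits on lock-b and lock-m — all released -> runs and releases lock-t


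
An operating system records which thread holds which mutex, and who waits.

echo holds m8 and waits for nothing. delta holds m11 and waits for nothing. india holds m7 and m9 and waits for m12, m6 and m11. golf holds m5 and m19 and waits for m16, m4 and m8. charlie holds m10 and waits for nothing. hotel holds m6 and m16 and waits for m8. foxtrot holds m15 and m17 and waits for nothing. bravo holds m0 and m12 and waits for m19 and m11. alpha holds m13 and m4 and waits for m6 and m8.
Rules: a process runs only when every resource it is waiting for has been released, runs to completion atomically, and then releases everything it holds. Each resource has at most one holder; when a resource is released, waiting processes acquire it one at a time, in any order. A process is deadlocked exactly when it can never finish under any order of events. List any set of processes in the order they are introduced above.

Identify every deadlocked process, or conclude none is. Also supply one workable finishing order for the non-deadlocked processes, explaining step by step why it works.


No process is deadlocked.
Key observation: all waits point, directly or indirectly, at processes that can finish, so nothing is permanently blocked.
The rest can finish in the order echo, foxtrot, hotel, alpha, golf, charlie, delta, bravo, india.
Check, step by step:
  echo waits on nothing -> runs at once and releases m8
  foxtrot waits on nothing -> runs at once and releases m15 and m17
  hotel: everything it awaited (m8) is free; runs, freeing m6 and m16
  alpha: everything it awaited (m6 and m8) is free; runs, freeing m13 and m4
  golf: everything it awaited (m16, m4 and m8) is free; runs, freeing m5 and m19
  charlie waits on nothing -> runs at once and releases m10
  delta waits on nothing -> runs at once and releases m11
  bravo: everything it awaited (m19 and m11) is free; runs, freeing m0 and m12
  india: everything it awaited (m12, m6 and m11) is free; runs, freeing m7 and m9


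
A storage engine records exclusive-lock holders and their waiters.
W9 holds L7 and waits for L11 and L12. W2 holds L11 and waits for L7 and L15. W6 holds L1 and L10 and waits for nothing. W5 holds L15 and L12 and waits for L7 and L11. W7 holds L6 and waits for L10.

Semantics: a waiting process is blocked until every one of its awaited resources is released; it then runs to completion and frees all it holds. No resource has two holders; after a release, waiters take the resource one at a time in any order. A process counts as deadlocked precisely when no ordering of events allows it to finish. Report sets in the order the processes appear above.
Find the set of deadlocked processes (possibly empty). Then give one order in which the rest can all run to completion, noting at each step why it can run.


The deadlocked set is W9, W2 and W5.
Key observation: W9 -> W2 -> W9 is a circular wait — nothing in it can go first; W5 is caught in further circular waits.
One completion order for the rest: W6, W7.
Walking it through:
  W6: no waits; runs immediately, freeing L1 and L10
  run W7 (all its waits — L10 — are resolved); releases L6


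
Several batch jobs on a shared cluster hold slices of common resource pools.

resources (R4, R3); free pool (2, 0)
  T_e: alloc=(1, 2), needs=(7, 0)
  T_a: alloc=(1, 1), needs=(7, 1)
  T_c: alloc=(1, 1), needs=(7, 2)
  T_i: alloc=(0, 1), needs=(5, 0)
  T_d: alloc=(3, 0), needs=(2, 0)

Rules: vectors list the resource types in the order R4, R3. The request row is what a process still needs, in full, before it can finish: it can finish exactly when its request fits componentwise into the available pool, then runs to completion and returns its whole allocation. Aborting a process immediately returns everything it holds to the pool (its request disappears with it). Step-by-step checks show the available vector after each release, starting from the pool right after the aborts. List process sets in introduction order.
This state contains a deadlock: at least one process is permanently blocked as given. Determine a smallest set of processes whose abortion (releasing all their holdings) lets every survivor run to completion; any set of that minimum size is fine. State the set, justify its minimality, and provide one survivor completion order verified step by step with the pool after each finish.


Minimum abort set: T_e and T_a.
Key observation: no ordering could ever have run T_c before the abort of T_e and T_a; with (2, 3) back in the pool it fits at step 2.
No one abort is enough; case by case: T_e alone leaves T_a blocked (short on R4); T_a alone leaves T_e blocked (short on R4); T_c alone leaves T_e blocked (short on R4); T_i alone leaves T_e blocked (short on R4); T_d alone leaves T_e blocked (short on R4).
Survivors finish in the order: T_d, T_c, T_i. Check, step by step (pool after the aborts first):
  pool = (4, 3)
  run T_d (needs (2, 0), free (4, 3)); after release of (3, 0) the pool is (7, 3)
  run T_c (needs (7, 2), free (7, 3)); after release of (1, 1) the pool is (8, 4)
  run T_i (needs (5, 0), free (8, 4)); after release of (0, 1) the pool is (8, 5)


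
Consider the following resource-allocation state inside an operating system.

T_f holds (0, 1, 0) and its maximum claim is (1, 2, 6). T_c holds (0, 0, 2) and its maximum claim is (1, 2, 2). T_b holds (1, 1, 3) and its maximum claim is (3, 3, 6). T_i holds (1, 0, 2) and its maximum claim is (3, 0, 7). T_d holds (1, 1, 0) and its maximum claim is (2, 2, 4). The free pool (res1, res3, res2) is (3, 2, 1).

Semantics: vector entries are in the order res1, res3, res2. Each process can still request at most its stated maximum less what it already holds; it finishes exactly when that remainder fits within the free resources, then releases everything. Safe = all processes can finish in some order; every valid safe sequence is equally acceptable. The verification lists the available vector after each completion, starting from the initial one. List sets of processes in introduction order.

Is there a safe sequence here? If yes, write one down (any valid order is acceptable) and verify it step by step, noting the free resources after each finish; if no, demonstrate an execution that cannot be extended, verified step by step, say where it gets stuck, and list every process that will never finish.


The state is SAFE; one workable sequence: T_c, T_b, T_i, T_d, T_f.
Key observation: T_c marks the first exact bind of the order: its need (1, 2, 0) fits the free (3, 2, 1) with zero slack on a requested resource.
Verifying each step:
  pool = (3, 2, 1)
  T_c needs (1, 2, 0) <= (3, 2, 1) -> finishes; pool += (0, 0, 2) = (3, 2, 3)
  T_b needs (2, 2, 3) <= (3, 2, 3) -> finishes; pool += (1, 1, 3) = (4, 3, 6)
  T_i needs (2, 0, 5) <= (4, 3, 6) -> finishes; pool += (1, 0, 2) = (5, 3, 8)
  T_d needs (1, 1, 4) <= (5, 3, 8) -> finishes; pool += (1, 1, 0) = (6, 4, 8)
  T_f needs (1, 1, 6) <= (6, 4, 8) -> finishes; pool += (0, 1, 0) = (6, 5, 8)


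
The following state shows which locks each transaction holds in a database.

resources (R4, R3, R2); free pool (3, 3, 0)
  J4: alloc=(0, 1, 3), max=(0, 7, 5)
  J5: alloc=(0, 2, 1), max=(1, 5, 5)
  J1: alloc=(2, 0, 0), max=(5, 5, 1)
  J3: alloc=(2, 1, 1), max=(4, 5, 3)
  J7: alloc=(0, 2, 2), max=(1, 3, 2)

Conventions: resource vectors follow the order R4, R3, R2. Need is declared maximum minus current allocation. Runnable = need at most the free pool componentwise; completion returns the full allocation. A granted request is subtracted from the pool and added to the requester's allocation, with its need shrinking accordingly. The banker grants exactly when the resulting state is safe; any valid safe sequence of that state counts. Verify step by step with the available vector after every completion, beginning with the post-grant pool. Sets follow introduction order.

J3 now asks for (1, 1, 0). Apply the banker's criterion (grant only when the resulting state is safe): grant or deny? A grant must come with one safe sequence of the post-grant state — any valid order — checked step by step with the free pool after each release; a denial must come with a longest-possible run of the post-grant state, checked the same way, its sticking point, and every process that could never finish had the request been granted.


GRANT. The post-grant state is safe; one safe sequence: J7, J3, J1, J4, J5.
Key observation: the transfer keeps a workable pool ((2, 2, 0)); J7 starts the safe sequence.
Check on the post-grant state, step by step:
  pool = (2, 2, 0)
  J7: need (1, 1, 0) fits (2, 2, 0); releases (0, 2, 2), pool now (2, 4, 2)
  J3: need (1, 3, 2) fits (2, 4, 2); releases (3, 2, 1), pool now (5, 6, 3)
  J1: need (3, 5, 1) fits (5, 6, 3); releases (2, 0, 0), pool now (7, 6, 3)
  J4: need (0, 6, 2) fits (7, 6, 3); releases (0, 1, 3), pool now (7, 7, 6)
  J5: need (1, 3, 4) fits (7, 7, 6); releases (0, 2, 1), pool now (7, 9, 7)


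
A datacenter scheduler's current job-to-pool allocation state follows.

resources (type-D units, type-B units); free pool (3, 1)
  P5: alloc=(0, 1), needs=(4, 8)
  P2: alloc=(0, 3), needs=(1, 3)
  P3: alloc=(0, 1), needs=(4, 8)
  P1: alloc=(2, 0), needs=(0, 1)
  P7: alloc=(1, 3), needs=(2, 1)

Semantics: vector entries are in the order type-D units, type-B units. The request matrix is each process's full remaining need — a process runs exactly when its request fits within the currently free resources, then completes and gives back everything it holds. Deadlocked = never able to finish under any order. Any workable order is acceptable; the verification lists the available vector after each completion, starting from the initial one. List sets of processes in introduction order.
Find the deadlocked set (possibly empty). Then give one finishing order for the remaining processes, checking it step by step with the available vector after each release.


Deadlocked: P5 and P3.
Key observation: after P7, P2, P1 complete, (6, 7) is the best the pool ever gets, yet each leftover process wants more type-B units.
One completion order for the rest: P7, P2, P1. Check, step by step:
  pool = (3, 1)
  P7 needs (2, 1) <= (3, 1) -> finishes; pool += (1, 3) = (4, 4)
  P2 needs (1, 3) <= (4, 4) -> finishes; pool += (0, 3) = (4, 7)
  P1 needs (0, 1) <= (4, 7) -> finishes; pool += (2, 0) = (6, 7)
The blocked processes can never fit:
  P5 still needs (4, 8) but only (6, 7) is free — short on type-B units
  P3 still needs (4, 8) but only (6, 7) is free — short on type-B units


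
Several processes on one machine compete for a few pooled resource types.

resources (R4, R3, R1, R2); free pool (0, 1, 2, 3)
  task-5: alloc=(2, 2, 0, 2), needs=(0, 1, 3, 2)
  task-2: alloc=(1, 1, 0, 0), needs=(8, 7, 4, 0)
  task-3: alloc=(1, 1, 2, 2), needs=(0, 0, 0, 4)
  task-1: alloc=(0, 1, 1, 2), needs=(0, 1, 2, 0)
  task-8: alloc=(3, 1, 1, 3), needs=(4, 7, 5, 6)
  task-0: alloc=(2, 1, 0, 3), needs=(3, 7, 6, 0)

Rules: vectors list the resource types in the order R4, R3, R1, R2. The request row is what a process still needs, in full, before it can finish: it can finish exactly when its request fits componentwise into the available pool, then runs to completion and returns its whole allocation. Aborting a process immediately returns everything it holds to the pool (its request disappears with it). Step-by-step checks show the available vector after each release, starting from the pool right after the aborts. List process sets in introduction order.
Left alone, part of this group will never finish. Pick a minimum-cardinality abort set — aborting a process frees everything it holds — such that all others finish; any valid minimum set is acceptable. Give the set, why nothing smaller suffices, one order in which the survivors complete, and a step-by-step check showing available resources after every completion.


The answer: abort task-2 and task-0.
Key observation: task-8 had no path to completion before; after the abort of task-2 and task-0 ((3, 2, 0, 3) returned), step 4 is where it fits.
Minimality, checking each single-abort alternative: task-5 alone leaves task-2 blocked (short on R4 and R3); task-2 alone leaves task-8 blocked (short on R3); task-3 alone leaves task-2 blocked (short on R4 and R3); task-1 alone leaves task-2 blocked (short on R4 and R3); task-8 alone leaves task-2 blocked (short on R4 and R3); task-0 alone leaves task-2 blocked (short on R4 and R3).
One survivor order: task-3, task-1, task-5, task-8. Walking it through (post-abort pool first):
  pool = (3, 3, 2, 6)
  task-3 needs (0, 0, 0, 4) <= (3, 3, 2, 6) -> finishes; pool += (1, 1, 2, 2) = (4, 4, 4, 8)
  task-1 needs (0, 1, 2, 0) <= (4, 4, 4, 8) -> finishes; pool += (0, 1, 1, 2) = (4, 5, 5, 10)
  task-5 needs (0, 1, 3, 2) <= (4, 5, 5, 10) -> finishes; pool += (2, 2, 0, 2) = (6, 7, 5, 12)
  task-8 needs (4, 7, 5, 6) <= (6, 7, 5, 12) -> finishes; pool += (3, 1, 1, 3) = (9, 8, 6, 15)


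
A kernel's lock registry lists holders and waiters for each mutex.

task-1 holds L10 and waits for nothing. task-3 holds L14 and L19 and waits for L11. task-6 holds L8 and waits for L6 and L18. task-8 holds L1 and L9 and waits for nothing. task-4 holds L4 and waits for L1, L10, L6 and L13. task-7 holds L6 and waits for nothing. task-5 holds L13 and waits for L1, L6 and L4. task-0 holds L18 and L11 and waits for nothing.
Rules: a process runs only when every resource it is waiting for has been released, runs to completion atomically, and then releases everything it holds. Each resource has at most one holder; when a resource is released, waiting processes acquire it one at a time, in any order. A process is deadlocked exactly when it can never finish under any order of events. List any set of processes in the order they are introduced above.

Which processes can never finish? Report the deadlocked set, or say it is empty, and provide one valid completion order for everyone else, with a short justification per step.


Deadlocked: task-4 and task-5.
Key observation: nobody on the ring task-4 -> task-5 -> task-4 can start until another member finishes, which never happens; no other process is dragged down with it.
One completion order for the rest: task-7, task-1, task-0, task-3, task-6, task-8.
Verifying each step:
  task-7: no waits; runs immediately, freeing L6
  task-1: no waits; runs immediately, freeing L10
  task-0: no waits; runs immediately, freeing L18 and L11
  run task-3 (all its waits — L11 — are resolved); releases L14 and L19
  run task-6 (all its waits — L6 and L18 — are resolved); releases L8
  task-8: no waits; runs immediately, freeing L1 and L9


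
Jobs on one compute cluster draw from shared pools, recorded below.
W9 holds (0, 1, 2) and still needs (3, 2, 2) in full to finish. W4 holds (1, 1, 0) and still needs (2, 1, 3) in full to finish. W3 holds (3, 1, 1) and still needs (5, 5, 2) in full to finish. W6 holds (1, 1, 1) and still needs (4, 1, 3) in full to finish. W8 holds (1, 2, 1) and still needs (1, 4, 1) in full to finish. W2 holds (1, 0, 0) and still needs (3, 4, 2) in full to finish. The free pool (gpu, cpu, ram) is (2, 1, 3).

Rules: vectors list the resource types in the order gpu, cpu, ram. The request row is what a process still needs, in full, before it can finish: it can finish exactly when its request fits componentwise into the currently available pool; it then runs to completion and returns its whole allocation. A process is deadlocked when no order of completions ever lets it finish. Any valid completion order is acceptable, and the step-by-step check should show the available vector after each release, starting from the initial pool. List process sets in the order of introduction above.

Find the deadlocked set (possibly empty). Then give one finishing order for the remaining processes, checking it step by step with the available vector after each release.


The deadlocked set is W3, W6, W8 and W2.
Key observation: after W4, W9 the pool peaks at (3, 3, 5), and each blocked process is short somewhere: W3 on gpu, cpu; W6 on gpu; W8 on cpu; W2 on cpu.
A valid finishing order for the others: W4, W9. Check, step by step:
  pool = (2, 1, 3)
  W4 needs (2, 1, 3) <= (2, 1, 3) -> finishes; pool += (1, 1, 0) = (3, 2, 3)
  W9 needs (3, 2, 2) <= (3, 2, 3) -> finishes; pool += (0, 1, 2) = (3, 3, 5)
None of the blocked processes ever fits:
  W3 cannot run: need (5, 5, 2) vs free (3, 3, 5) (insufficient gpu and cpu)
  W6 cannot run: need (4, 1, 3) vs free (3, 3, 5) (insufficient gpu)
  W8 cannot run: need (1, 4, 1) vs free (3, 3, 5) (insufficient cpu)
  W2 cannot run: need (3, 4, 2) vs free (3, 3, 5) (insufficient cpu)


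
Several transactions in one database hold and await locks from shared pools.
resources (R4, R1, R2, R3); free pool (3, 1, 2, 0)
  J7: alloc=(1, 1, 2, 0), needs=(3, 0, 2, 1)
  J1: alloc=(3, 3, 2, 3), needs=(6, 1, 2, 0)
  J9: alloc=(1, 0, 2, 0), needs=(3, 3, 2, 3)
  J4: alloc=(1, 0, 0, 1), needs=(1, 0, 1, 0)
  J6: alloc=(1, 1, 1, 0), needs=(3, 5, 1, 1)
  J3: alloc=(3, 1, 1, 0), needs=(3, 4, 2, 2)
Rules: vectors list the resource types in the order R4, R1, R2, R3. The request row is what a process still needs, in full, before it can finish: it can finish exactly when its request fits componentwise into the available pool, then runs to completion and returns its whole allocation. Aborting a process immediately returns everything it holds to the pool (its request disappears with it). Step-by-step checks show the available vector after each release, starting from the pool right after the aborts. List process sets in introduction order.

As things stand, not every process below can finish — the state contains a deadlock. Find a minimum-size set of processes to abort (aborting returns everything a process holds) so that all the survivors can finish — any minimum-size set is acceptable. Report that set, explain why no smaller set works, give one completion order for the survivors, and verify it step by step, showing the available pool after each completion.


Abort J6.
Key observation: J1 could never have finished before the abort; with (1, 1, 1, 0) returned by J6, it fits at step 3.
Minimality: the empty abort set fails — the state is deadlocked as it stands.
One survivor order: J4, J7, J1, J9, J3. Step-by-step check (post-abort pool first):
  pool = (4, 2, 3, 0)
  J4: need (1, 0, 1, 0) fits (4, 2, 3, 0); releases (1, 0, 0, 1), pool now (5, 2, 3, 1)
  J7: need (3, 0, 2, 1) fits (5, 2, 3, 1); releases (1, 1, 2, 0), pool now (6, 3, 5, 1)
  J1: need (6, 1, 2, 0) fits (6, 3, 5, 1); releases (3, 3, 2, 3), pool now (9, 6, 7, 4)
  J9: need (3, 3, 2, 3) fits (9, 6, 7, 4); releases (1, 0, 2, 0), pool now (10, 6, 9, 4)
  J3: need (3, 4, 2, 2) fits (10, 6, 9, 4); releases (3, 1, 1, 0), pool now (13, 7, 10, 4)


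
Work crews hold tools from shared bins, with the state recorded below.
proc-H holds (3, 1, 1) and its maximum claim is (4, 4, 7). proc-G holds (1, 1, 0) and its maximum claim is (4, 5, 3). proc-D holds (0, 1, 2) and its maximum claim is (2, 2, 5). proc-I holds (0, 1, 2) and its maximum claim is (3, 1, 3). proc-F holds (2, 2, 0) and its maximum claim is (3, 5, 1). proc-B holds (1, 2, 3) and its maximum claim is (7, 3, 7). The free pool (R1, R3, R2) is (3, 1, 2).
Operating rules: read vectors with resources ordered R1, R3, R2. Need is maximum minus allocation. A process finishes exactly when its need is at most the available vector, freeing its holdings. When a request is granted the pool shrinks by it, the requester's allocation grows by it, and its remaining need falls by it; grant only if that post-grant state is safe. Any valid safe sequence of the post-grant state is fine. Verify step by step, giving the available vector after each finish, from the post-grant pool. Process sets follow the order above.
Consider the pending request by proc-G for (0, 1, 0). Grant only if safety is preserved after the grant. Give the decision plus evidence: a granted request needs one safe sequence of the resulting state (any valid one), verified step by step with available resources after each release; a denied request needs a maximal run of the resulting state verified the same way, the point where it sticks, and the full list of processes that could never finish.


DENY — the pretend-granted state is unsafe.
Key observation: after proc-I, proc-D the pool peaks at (3, 2, 6), and each blocked process is short somewhere: proc-H on R3; proc-G on R3; proc-F on R3; proc-B on R1.
After a pretend grant, a maximal execution: proc-I, proc-D — then nothing else fits. Step-by-step check:
  pool = (3, 0, 2)
  proc-I: need (3, 0, 1) fits (3, 0, 2); releases (0, 1, 2), pool now (3, 1, 4)
  proc-D: need (2, 1, 3) fits (3, 1, 4); releases (0, 1, 2), pool now (3, 2, 6)
  proc-H still needs (1, 3, 6) but only (3, 2, 6) is free — short on R3
  proc-G still needs (3, 3, 3) but only (3, 2, 6) is free — short on R3
  proc-F still needs (1, 3, 1) but only (3, 2, 6) is free — short on R3
  proc-B still needs (6, 1, 4) but only (3, 2, 6) is free — short on R1
Processes that could never finish after the grant: proc-H, proc-G, proc-F and proc-B.


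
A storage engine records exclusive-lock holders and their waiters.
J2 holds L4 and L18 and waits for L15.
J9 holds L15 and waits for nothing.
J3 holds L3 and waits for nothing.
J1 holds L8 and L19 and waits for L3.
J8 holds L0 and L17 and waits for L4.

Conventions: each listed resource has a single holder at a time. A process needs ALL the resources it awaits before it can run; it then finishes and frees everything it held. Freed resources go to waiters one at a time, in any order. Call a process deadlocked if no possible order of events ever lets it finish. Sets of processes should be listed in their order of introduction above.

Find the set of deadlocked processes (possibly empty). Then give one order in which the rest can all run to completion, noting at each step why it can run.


No process is deadlocked.
Key observation: there is no circular wait here — follow any chain and it reaches a process that is free to run now.
One completion order for the rest: J9, J2, J3, J1, J8.
Walking it through:
  J9 waits on nothing -> runs at once and releases L15
  run J2 (all its waits — L15 — are resolved); releases L4 and L18
  J3 waits on nothing -> runs at once and releases L3
  run J1 (all its waits — L3 — are resolved); releases L8 and L19
  run J8 (all its waits — L4 — are resolved); releases L0 and L17


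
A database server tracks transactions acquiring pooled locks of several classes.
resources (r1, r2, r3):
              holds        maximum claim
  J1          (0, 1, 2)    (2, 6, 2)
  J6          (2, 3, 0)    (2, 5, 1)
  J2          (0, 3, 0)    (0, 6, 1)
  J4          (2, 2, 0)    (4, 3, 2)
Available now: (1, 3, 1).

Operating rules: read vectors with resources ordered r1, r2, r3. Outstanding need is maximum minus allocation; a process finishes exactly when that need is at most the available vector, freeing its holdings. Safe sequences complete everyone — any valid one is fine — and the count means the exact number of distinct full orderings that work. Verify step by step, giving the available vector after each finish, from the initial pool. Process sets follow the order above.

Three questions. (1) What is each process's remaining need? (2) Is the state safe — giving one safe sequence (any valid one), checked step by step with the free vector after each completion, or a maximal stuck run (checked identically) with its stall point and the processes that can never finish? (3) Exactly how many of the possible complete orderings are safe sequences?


(1) Need matrix, components ordered r1, r2, r3:
  J1: (2, 5, 0)
  J6: (0, 2, 1)
  J2: (0, 3, 1)
  J4: (2, 1, 2)
(2) SAFE, for example via the order J6, J1, J4, J2.
Key observation: the order's first zero-slack moment is J6 ((0, 2, 1) needed, (1, 3, 1) free — a requested resource with nothing to spare).
Walking it through:
  pool = (1, 3, 1)
  J6: need (0, 2, 1) fits (1, 3, 1); releases (2, 3, 0), pool now (3, 6, 1)
  J1: need (2, 5, 0) fits (3, 6, 1); releases (0, 1, 2), pool now (3, 7, 3)
  J4: need (2, 1, 2) fits (3, 7, 3); releases (2, 2, 0), pool now (5, 9, 3)
  J2: need (0, 3, 1) fits (5, 9, 3); releases (0, 3, 0), pool now (5, 12, 3)
(3) Precisely 4 of the possible complete orderings are safe sequences.


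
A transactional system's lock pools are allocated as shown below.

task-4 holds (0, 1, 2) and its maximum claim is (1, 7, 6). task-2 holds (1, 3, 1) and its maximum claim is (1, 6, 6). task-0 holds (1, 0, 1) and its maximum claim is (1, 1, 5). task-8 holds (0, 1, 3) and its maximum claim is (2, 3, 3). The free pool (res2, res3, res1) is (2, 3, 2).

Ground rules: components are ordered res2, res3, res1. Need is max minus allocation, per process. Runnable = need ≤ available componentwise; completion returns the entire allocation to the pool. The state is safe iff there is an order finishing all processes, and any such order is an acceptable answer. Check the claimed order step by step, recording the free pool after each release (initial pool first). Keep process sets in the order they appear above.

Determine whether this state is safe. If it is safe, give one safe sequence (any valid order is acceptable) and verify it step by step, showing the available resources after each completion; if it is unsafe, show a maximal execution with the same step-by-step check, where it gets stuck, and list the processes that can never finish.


SAFE — a valid safe sequence is task-8, task-2, task-0, task-4.
Key observation: the first exact fit in this order is task-8 — it needs (2, 2, 0) with (2, 3, 2) free, meeting a requested resource to the last unit.
Walking it through:
  pool = (2, 3, 2)
  task-8 needs (2, 2, 0) <= (2, 3, 2) -> finishes; pool += (0, 1, 3) = (2, 4, 5)
  task-2 needs (0, 3, 5) <= (2, 4, 5) -> finishes; pool += (1, 3, 1) = (3, 7, 6)
  task-0 needs (0, 1, 4) <= (3, 7, 6) -> finishes; pool += (1, 0, 1) = (4, 7, 7)
  task-4 needs (1, 6, 4) <= (4, 7, 7) -> finishes; pool += (0, 1, 2) = (4, 8, 9)


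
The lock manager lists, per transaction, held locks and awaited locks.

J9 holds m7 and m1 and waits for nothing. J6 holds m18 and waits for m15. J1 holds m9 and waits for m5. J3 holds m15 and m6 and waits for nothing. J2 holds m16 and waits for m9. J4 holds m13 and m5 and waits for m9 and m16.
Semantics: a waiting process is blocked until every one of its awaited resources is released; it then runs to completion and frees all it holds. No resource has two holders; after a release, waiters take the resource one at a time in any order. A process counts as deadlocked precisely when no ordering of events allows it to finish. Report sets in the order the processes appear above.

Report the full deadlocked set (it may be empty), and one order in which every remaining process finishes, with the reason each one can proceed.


Deadlocked set: J1, J2 and J4.
Key observation: along J1 -> J4 -> J1, each member waits on what the next one holds — a deadlock; J2 is caught in further circular waits.
One completion order for the rest: J9, J3, J6.
Step-by-step check:
  J9: no waits; runs immediately, freeing m7 and m1
  J3: no waits; runs immediately, freeing m15 and m6
  J6: everything it awaited (m15) is free; runs, freeing m18


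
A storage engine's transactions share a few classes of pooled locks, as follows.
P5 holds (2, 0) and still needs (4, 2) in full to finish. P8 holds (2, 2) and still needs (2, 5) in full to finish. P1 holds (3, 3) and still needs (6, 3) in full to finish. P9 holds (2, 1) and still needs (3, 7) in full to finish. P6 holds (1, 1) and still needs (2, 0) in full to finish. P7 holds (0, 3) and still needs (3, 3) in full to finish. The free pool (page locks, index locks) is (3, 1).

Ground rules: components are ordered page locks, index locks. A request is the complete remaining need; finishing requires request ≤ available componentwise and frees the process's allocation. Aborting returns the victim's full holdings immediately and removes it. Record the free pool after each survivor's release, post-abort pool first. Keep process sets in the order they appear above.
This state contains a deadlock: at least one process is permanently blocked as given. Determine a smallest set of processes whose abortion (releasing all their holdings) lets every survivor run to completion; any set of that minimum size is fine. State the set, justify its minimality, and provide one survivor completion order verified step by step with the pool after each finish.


Minimum abort set: P1.
Key observation: no ordering could ever have run P7 before the abort of P1; with (3, 3) back in the pool it fits at step 1.
Minimality: the empty abort set fails — the state is deadlocked as it stands.
The survivors complete as P7, P9, P5, P8, P6. Step-by-step check (starting from the post-abort pool):
  pool = (6, 4)
  run P7 (needs (3, 3), free (6, 4)); after release of (0, 3) the pool is (6, 7)
  run P9 (needs (3, 7), free (6, 7)); after release of (2, 1) the pool is (8, 8)
  run P5 (needs (4, 2), free (8, 8)); after release of (2, 0) the pool is (10, 8)
  run P8 (needs (2, 5), free (10, 8)); after release of (2, 2) the pool is (12, 10)
  run P6 (needs (2, 0), free (12, 10)); after release of (1, 1) the pool is (13, 11)


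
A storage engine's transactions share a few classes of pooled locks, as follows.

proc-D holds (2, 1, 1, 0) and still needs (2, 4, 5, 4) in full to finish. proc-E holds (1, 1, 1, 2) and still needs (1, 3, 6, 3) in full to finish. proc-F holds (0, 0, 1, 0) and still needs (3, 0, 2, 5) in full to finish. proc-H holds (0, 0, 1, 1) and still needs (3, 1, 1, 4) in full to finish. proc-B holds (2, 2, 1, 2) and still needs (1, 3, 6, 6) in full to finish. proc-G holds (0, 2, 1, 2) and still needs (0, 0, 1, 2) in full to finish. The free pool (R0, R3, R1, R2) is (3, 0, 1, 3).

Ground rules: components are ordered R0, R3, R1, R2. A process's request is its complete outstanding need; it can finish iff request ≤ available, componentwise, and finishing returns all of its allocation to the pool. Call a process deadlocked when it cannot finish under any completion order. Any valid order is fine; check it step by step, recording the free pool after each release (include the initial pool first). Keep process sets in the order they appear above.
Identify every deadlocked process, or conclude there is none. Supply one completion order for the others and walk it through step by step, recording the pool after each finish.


The deadlocked set is proc-D, proc-E and proc-B.
Key observation: proc-G, proc-H, proc-F can finish, but then (3, 2, 4, 6) is all there is, and the blocked group's R3 demands exceed it.
The rest can finish in the order proc-G, proc-H, proc-F. Walking it through:
  pool = (3, 0, 1, 3)
  proc-G needs (0, 0, 1, 2) <= (3, 0, 1, 3) -> finishes; pool += (0, 2, 1, 2) = (3, 2, 2, 5)
  proc-H needs (3, 1, 1, 4) <= (3, 2, 2, 5) -> finishes; pool += (0, 0, 1, 1) = (3, 2, 3, 6)
  proc-F needs (3, 0, 2, 5) <= (3, 2, 3, 6) -> finishes; pool += (0, 0, 1, 0) = (3, 2, 4, 6)
The blocked processes can never fit:
  blocked: proc-D wants (2, 4, 5, 4), pool (3, 2, 4, 6) — not enough R3 and R1
  blocked: proc-E wants (1, 3, 6, 3), pool (3, 2, 4, 6) — not enough R3 and R1
  blocked: proc-B wants (1, 3, 6, 6), pool (3, 2, 4, 6) — not enough R3 and R1


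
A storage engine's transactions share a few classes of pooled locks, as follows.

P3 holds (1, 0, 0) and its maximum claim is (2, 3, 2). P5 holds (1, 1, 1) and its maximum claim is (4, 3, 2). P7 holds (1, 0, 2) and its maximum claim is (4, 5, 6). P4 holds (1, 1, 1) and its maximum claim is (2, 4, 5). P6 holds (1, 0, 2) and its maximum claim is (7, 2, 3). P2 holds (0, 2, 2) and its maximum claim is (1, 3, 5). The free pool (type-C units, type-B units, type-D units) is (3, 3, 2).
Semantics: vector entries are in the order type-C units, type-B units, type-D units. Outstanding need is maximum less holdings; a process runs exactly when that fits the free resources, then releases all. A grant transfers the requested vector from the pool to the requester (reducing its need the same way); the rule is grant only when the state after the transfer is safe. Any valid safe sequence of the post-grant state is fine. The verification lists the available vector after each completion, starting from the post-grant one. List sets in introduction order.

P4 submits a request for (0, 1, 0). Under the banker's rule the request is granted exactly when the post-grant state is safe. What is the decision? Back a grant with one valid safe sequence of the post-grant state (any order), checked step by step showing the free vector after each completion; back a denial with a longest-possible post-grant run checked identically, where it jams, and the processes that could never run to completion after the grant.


GRANT — the state after the grant stays safe, e.g. via P5, P2, P3, P4, P7, P6.
Key observation: post-grant, (3, 2, 2) remains, and an order beginning with P5 completes everyone.
Verifying the post-grant state step by step:
  pool = (3, 2, 2)
  P5 needs (3, 2, 1) <= (3, 2, 2) -> finishes; pool += (1, 1, 1) = (4, 3, 3)
  P2 needs (1, 1, 3) <= (4, 3, 3) -> finishes; pool += (0, 2, 2) = (4, 5, 5)
  P3 needs (1, 3, 2) <= (4, 5, 5) -> finishes; pool += (1, 0, 0) = (5, 5, 5)
  P4 needs (1, 2, 4) <= (5, 5, 5) -> finishes; pool += (1, 2, 1) = (6, 7, 6)
  P7 needs (3, 5, 4) <= (6, 7, 6) -> finishes; pool += (1, 0, 2) = (7, 7, 8)
  P6 needs (6, 2, 1) <= (7, 7, 8) -> finishes; pool += (1, 0, 2) = (8, 7, 10)
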